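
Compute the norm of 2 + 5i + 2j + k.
√34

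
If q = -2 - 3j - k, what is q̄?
-2 + 3j + k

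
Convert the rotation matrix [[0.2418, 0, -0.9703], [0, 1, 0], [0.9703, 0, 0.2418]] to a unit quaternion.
0.788 - 0.6157j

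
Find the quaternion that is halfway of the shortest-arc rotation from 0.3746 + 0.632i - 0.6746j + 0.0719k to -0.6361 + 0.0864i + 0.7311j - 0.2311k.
0.5492 + 0.2965i - 0.7638j + 0.1646k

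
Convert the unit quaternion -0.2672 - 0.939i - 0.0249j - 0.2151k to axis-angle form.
axis = (-0.9744, -0.0258, -0.2232), θ = 211°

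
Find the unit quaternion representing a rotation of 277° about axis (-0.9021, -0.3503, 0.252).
-0.749 - 0.5977i - 0.2321j + 0.167k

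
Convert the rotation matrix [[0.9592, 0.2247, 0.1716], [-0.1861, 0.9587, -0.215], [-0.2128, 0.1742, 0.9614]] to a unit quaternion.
0.9848 + 0.0988i + 0.0976j - 0.1043k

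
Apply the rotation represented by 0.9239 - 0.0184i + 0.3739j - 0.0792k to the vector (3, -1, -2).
(0.603, -1.417, -3.41)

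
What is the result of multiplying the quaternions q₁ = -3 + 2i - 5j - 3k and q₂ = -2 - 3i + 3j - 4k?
15 + 34i + 18j + 9k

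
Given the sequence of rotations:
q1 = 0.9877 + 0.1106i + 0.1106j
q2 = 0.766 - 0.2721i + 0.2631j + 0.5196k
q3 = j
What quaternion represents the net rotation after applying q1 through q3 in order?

q2 · q1 = 0.7576 - 0.2415i + 0.4021j + 0.454k
q3 · q2 · q1 = -0.4021 + 0.454i + 0.7576j + 0.2415k
-0.4021 + 0.454i + 0.7576j + 0.2415k


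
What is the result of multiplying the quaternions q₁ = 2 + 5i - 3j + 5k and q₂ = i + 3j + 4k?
-16 - 25i - 9j + 26k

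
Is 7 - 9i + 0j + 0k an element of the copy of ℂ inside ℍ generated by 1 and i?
Yes. The quaternion 7 - 9i has j- and k-coefficients y = z = 0, so it lies in the complex subalgebra spanned by 1 and i.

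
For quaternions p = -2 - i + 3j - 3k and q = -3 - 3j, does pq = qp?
No: pq = 15 - 6i - 3j + 12k ≠ 15 + 12i - 3j + 6k = qp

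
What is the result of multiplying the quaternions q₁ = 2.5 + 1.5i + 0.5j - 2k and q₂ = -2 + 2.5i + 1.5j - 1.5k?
-12.5 + 5.5i + 1.25k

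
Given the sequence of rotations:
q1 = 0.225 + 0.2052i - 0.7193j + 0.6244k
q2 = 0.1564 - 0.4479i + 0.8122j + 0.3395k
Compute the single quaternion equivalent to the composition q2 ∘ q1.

q2 · q1 = 0.4993 + 0.6827i + 0.4196j + 0.3296k
0.4993 + 0.6827i + 0.4196j + 0.3296k


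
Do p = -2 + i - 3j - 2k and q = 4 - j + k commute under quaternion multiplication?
No: pq = -9 - i - 11j - 11k ≠ -9 + 9i - 9j - 9k = qp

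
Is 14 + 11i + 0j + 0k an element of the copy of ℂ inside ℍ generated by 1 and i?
Yes. The quaternion 14 + 11i has j- and k-coefficients y = z = 0, so it lies in the complex subalgebra spanned by 1 and i.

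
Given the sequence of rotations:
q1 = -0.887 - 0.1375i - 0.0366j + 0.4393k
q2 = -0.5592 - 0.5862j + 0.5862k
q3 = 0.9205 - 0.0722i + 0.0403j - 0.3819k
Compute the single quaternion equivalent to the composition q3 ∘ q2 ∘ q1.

q2 · q1 = 0.217 - 0.1592i + 0.4598j - 0.8462k
q3 · q2 · q1 = -0.1534 - 0.0207i + 0.4317j - 0.8886k
-0.1534 - 0.0207i + 0.4317j - 0.8886k


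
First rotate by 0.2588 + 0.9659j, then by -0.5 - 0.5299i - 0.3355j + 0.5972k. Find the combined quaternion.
0.1947 - 0.714i - 0.5698j - 0.3573k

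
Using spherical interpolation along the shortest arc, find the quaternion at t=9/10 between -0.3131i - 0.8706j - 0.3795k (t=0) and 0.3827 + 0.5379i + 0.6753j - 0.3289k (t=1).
-0.3536 - 0.5327i - 0.7234j + 0.2605k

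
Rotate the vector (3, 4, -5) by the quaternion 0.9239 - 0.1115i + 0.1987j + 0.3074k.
(-1.746, 3.075, -6.123)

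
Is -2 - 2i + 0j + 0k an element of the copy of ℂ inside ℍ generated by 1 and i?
Yes. The quaternion -2 - 2i has j- and k-coefficients y = z = 0, so it lies in the complex subalgebra spanned by 1 and i.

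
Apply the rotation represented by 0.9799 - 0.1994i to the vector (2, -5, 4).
(2, -3.039, 5.636)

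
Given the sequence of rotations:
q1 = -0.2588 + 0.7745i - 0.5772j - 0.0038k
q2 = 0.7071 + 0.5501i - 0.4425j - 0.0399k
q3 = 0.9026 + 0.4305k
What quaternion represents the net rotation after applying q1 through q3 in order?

q2 · q1 = -0.8646 + 0.3839i - 0.3224j + 0.0328k
q3 · q2 · q1 = -0.7945 + 0.4853i - 0.1257j - 0.3426k
-0.7945 + 0.4853i - 0.1257j - 0.3426k


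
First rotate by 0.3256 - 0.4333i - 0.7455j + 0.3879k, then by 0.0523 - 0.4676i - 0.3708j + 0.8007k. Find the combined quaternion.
-0.7726 + 0.2782i - 0.3253j + 0.4689k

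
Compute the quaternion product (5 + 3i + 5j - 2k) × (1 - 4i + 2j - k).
5 - 18i + 26j + 19k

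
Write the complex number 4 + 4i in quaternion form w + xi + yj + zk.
4 + 4i + 0j + 0k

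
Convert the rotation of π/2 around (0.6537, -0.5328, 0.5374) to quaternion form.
0.7071 + 0.4622i - 0.3767j + 0.38k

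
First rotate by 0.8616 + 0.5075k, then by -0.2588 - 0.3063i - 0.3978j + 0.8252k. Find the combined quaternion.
-0.6418 - 0.4658i - 0.1873j + 0.5797k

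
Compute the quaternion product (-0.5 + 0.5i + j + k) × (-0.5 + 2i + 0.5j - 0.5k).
-0.75 - 2.25i + 1.5j - 2k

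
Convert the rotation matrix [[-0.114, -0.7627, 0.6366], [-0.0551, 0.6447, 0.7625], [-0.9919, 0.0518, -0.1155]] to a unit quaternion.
0.5948 - 0.2987i + 0.6845j + 0.2974k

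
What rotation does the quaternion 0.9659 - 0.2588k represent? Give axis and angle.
axis = (0, 0, -1), θ = π/6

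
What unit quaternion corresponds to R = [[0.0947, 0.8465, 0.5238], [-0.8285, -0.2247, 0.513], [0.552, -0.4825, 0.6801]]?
0.6225 - 0.3998i - 0.0113j - 0.6727k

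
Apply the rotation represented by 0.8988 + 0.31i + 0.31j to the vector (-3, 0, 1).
(-1.866, -1.134, 2.287)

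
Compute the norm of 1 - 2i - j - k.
√7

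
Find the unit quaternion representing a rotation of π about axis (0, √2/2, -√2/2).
0.7071j - 0.7071k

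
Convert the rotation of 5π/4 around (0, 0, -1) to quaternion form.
-0.3827 - 0.9239k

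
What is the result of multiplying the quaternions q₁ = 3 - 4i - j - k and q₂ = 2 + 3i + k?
19 - j + 4k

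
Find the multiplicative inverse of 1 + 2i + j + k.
0.1429 - 0.2857i - 0.1429j - 0.1429k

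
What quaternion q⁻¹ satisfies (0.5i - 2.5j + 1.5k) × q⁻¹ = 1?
-0.0571i + 0.2857j - 0.1714k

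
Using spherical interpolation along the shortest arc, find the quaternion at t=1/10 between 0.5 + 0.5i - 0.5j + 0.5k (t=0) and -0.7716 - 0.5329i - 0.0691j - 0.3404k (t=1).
0.5396 + 0.5139i - 0.4491j + 0.4931k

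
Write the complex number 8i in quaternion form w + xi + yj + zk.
0 + 8i + 0j + 0k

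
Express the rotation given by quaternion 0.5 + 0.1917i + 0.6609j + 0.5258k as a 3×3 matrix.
[[-0.4265, -0.2724, 0.8625], [0.7792, 0.3736, 0.5033], [-0.4593, 0.8867, 0.0529]]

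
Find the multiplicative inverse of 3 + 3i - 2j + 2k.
0.1154 - 0.1154i + 0.0769j - 0.0769k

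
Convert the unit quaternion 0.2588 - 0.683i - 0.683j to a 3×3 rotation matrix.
[[0.067, 0.933, -0.3535], [0.933, 0.067, 0.3535], [0.3535, -0.3535, -0.866]]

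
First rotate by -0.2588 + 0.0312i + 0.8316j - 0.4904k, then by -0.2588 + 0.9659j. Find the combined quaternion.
-0.7363 - 0.4818i - 0.4652j + 0.0968k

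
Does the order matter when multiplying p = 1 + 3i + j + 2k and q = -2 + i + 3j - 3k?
Yes: pq = -2 - 14i + 12j + k ≠ -2 + 4i - 10j - 15k = qp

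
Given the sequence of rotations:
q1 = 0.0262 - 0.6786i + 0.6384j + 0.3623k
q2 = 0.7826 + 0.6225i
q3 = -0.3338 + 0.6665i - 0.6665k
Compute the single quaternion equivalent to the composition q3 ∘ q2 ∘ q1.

q2 · q1 = 0.4429 - 0.5148i + 0.2741j + 0.6809k
q3 · q2 · q1 = 0.6491 + 0.6497i - 0.2022j - 0.3398k
0.6491 + 0.6497i - 0.2022j - 0.3398k


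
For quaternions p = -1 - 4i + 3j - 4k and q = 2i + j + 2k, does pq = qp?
No: pq = 13 + 8i - j - 12k ≠ 13 - 12i - j + 8k = qp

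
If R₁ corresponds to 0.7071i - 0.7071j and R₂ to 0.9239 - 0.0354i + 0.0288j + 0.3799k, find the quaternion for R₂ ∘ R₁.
0.0454 + 0.9219i - 0.3847j + 0.0047k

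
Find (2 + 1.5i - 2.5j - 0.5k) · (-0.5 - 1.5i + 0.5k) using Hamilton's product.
1.5 - 5i + 1.25j - 2.5k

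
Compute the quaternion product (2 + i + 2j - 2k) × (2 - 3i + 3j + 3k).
7 + 8i + 13j + 11k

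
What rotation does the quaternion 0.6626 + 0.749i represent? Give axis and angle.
axis = (1, 0, 0), θ = 97°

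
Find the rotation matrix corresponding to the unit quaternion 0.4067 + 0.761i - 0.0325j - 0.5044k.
[[0.489, 0.3608, -0.7941], [-0.4597, -0.6671, -0.5862], [-0.7413, 0.6518, -0.1604]]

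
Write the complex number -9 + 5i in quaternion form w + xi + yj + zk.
-9 + 5i + 0j + 0k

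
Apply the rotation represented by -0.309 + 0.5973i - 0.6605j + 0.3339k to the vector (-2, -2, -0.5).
(0.953, 1.9, 1.932)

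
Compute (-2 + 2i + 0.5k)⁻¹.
-0.2424 - 0.2424i - 0.0606k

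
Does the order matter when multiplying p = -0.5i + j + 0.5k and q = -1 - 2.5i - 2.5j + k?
Yes: pq = 0.75 + 2.75i - 1.75j + 3.25k ≠ 0.75 - 1.75i - 0.25j - 4.25k = qp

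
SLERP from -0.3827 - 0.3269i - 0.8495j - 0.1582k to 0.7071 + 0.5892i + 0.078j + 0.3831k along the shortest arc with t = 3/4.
-0.6777 - 0.567i - 0.3075j - 0.353k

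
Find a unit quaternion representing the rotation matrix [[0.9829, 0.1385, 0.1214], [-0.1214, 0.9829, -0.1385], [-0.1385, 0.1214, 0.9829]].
0.9936 + 0.0654i + 0.0654j - 0.0654k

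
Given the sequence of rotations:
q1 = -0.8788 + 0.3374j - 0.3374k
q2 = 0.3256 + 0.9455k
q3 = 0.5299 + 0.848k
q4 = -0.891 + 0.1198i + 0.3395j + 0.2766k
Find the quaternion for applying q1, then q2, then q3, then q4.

q2 · q1 = 0.0329 - 0.319i + 0.1099j - 0.9408k
q3 · q2 · q1 = 0.8152 - 0.2622i - 0.2123j - 0.4706k
q4 · q3 · q2 · q1 = -0.4927 + 0.2302i + 0.4498j + 0.7084k
-0.4927 + 0.2302i + 0.4498j + 0.7084k


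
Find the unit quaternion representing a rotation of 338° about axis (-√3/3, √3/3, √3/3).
-0.9816 - 0.1102i + 0.1102j + 0.1102k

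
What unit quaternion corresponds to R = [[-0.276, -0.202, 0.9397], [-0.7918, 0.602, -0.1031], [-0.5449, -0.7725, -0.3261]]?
0.5 - 0.3347i + 0.7423j - 0.2949k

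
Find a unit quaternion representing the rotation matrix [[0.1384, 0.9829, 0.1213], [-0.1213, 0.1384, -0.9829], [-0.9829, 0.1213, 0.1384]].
0.5948 + 0.4641i + 0.4641j - 0.4641k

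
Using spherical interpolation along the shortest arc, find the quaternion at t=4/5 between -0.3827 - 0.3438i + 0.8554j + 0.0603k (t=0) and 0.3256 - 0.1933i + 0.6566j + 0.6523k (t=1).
0.1872 - 0.2458i + 0.7613j + 0.5701k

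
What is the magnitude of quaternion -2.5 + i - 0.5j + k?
2.915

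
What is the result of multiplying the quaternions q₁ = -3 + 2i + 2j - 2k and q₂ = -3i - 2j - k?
8 + 3i + 14j + 5k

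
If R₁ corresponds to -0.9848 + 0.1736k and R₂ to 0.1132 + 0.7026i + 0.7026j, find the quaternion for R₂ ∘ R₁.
-0.1115 - 0.5699i - 0.8139j + 0.0197k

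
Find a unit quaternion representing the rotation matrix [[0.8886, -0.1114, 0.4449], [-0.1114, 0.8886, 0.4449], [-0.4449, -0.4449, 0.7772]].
0.9427 - 0.236i + 0.236j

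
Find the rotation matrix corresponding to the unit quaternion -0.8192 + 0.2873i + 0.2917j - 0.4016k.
[[0.5073, -0.4904, -0.7087], [0.8256, 0.5124, 0.2364], [0.2472, -0.705, 0.6647]]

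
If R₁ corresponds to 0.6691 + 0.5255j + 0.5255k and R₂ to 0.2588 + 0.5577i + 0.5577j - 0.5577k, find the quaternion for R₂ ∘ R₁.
0.1732 + 0.9593i + 0.2161j + 0.0559k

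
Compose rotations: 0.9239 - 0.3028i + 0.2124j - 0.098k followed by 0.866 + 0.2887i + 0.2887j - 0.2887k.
0.7979 + 0.0375i + 0.5664j - 0.2029k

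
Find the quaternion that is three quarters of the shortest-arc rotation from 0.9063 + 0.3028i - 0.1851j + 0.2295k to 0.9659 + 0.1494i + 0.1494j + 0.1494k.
0.9642 + 0.1907i + 0.0659j + 0.172k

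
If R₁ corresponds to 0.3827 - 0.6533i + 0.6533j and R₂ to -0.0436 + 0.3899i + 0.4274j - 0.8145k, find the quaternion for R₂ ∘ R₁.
-0.0412 + 0.7098i + 0.6672j + 0.2222k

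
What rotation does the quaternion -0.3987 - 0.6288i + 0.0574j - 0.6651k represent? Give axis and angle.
axis = (-0.6857, 0.0626, -0.7252), θ = 227°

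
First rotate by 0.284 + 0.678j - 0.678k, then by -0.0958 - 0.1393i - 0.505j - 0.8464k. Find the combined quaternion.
-0.2587 + 0.8767i - 0.3028j - 0.2699k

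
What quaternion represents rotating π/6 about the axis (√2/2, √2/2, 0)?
0.9659 + 0.183i + 0.183j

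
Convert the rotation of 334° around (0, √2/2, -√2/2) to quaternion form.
-0.9744 + 0.1591j - 0.1591k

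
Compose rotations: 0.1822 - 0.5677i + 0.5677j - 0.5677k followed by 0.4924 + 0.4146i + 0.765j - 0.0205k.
-0.1208 - 0.6266i + 0.6659j + 0.3864k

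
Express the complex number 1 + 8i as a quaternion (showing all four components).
1 + 8i + 0j + 0k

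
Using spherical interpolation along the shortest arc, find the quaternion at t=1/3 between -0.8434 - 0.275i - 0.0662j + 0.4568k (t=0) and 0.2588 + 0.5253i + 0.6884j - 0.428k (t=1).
-0.7087 - 0.3985i - 0.3093j + 0.4932k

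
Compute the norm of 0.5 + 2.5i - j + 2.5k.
3.708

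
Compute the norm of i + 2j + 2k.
3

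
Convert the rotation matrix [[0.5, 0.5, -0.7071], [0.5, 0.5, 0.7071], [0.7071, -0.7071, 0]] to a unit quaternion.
0.7071 - 0.5i - 0.5j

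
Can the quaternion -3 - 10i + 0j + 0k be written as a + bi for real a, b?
Yes. The quaternion -3 - 10i has j- and k-coefficients y = z = 0, so it lies in the complex subalgebra spanned by 1 and i.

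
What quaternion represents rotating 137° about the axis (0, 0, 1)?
0.3665 + 0.9304k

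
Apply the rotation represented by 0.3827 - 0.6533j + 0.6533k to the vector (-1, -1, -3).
(2.707, 1.914, -0.086)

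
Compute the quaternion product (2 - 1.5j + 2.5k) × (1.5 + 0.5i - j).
1.5 + 3.5i - 3j + 4.5k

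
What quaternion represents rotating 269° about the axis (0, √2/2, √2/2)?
-0.7009 + 0.5043j + 0.5043k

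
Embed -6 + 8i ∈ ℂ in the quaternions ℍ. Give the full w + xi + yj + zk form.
-6 + 8i + 0j + 0k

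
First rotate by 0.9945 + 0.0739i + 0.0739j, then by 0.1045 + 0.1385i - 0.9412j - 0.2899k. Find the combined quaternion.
0.1632 + 0.1669i - 0.9497j - 0.2085k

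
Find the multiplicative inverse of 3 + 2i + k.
0.2143 - 0.1429i - 0.0714k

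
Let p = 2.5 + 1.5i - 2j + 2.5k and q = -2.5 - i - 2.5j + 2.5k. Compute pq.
-16 - 5i - 7.5j - 5.75k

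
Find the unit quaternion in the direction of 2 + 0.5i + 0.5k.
0.9428 + 0.2357i + 0.2357k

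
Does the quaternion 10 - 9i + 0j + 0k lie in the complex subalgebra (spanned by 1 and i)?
Yes. The quaternion 10 - 9i has j- and k-coefficients y = z = 0, so it lies in the complex subalgebra spanned by 1 and i.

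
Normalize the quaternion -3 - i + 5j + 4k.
-0.4201 - 0.14i + 0.7001j + 0.5601k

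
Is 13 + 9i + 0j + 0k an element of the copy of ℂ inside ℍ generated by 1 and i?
Yes. The quaternion 13 + 9i has j- and k-coefficients y = z = 0, so it lies in the complex subalgebra spanned by 1 and i.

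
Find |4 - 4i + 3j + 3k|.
√50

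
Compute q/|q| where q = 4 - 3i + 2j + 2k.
0.6963 - 0.5222i + 0.3482j + 0.3482k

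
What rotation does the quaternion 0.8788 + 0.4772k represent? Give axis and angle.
axis = (0, 0, 1), θ = 57°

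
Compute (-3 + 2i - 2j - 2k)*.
-3 - 2i + 2j + 2k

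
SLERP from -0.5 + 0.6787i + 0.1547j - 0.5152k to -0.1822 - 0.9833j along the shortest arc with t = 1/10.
-0.4623 + 0.6647i + 0.2997j - 0.5046k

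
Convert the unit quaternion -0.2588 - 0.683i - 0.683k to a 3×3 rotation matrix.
[[0.067, -0.3535, 0.933], [0.3535, -0.866, -0.3535], [0.933, 0.3535, 0.067]]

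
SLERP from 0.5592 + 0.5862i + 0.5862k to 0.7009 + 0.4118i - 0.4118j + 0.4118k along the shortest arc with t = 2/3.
0.6723 + 0.4842i - 0.2812j + 0.4842k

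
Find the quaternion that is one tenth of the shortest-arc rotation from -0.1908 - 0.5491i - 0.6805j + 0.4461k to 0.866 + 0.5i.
-0.2865 - 0.5777i - 0.6392j + 0.419k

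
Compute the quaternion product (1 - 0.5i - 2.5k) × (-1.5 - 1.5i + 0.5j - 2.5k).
-8.5 + 0.5i + 3j + k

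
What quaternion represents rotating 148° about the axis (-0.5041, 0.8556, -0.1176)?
0.2756 - 0.4846i + 0.8225j - 0.113k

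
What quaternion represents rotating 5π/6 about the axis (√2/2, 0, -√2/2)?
0.2588 + 0.683i - 0.683k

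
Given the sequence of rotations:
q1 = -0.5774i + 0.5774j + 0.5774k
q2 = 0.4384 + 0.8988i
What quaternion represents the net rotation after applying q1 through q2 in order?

q2 · q1 = 0.519 - 0.2531i - 0.2658j + 0.7721k
0.519 - 0.2531i - 0.2658j + 0.7721k


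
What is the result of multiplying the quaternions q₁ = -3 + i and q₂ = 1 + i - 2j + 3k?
-4 - 2i + 3j - 11k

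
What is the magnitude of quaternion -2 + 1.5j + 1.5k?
2.915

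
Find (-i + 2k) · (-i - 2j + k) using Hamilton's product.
-3 + 4i - j + 2k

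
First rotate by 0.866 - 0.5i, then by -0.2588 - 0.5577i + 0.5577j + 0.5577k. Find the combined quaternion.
-0.503 - 0.3536i + 0.2041j + 0.7618k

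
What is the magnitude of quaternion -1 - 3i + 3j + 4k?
√35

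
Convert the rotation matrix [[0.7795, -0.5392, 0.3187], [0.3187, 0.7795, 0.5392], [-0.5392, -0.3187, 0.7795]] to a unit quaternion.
0.9136 - 0.2348i + 0.2348j + 0.2348k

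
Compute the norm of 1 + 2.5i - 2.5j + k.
3.808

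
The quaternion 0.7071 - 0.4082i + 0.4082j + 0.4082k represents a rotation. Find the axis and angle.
axis = (-√3/3, √3/3, √3/3), θ = π/2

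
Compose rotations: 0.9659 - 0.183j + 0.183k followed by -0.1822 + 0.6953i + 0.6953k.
-0.3032 + 0.7988i - 0.0939j + 0.511k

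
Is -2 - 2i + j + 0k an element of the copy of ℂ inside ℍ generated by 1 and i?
No. The quaternion -2 - 2i + j has j-coefficient y = 1 and k-coefficient z = 0, not both zero, so it does not lie in the complex subalgebra spanned by 1 and i.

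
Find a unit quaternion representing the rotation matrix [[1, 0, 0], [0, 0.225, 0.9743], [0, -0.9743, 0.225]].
0.7826 - 0.6225i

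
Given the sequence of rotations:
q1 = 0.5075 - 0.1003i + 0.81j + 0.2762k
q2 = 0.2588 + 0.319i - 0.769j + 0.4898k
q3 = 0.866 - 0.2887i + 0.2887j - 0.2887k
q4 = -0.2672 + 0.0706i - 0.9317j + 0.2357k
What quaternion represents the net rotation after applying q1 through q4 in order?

q2 · q1 = 0.6509 - 0.4732i - 0.3179j + 0.5013k
q3 · q2 · q1 = 0.6636 - 0.5448i + 0.194j + 0.4746k
q4 · q3 · q2 · q1 = -0.07 - 0.2955i - 0.832j - 0.4643k
-0.07 - 0.2955i - 0.832j - 0.4643k


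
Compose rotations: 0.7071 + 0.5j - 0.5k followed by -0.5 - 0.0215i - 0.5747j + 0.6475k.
0.2576 - 0.0516i - 0.6671j + 0.6971k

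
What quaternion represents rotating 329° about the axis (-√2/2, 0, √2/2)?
-0.9636 - 0.189i + 0.189k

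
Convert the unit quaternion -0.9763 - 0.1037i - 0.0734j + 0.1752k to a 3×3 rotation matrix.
[[0.9278, 0.3573, 0.107], [-0.3269, 0.9171, -0.2282], [-0.1797, 0.1768, 0.9677]]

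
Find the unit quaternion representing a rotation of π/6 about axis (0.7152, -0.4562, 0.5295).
0.9659 + 0.1851i - 0.1181j + 0.137k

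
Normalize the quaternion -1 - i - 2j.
-0.4082 - 0.4082i - 0.8165j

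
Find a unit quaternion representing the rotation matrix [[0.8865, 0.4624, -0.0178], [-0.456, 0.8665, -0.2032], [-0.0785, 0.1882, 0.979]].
0.9659 + 0.1013i + 0.0157j - 0.2377k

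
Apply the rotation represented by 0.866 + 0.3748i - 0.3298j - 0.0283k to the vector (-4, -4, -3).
(-0.553, 0.207, -6.376)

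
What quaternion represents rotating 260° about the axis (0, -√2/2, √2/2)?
-0.6428 - 0.5417j + 0.5417k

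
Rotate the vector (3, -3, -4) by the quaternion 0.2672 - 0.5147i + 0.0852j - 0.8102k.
(-5.536, 0.418, 1.782)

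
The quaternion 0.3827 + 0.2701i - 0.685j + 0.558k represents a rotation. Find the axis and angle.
axis = (0.2924, -0.7414, 0.604), θ = 3π/4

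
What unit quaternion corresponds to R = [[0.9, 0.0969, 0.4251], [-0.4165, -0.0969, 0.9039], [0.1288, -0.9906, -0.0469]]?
0.6626 - 0.7148i + 0.1118j - 0.1937k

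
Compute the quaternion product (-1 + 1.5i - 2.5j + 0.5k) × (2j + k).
4.5 - 3.5i - 3.5j + 2k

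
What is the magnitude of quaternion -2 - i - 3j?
√14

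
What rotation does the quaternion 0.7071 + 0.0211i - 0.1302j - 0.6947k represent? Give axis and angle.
axis = (0.0298, -0.1841, -0.9824), θ = π/2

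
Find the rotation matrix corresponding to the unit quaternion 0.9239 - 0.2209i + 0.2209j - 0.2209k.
[[0.8048, 0.3106, 0.5058], [-0.5058, 0.8048, 0.3106], [-0.3106, -0.5058, 0.8048]]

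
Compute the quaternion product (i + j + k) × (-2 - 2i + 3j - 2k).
1 - 7i - 2j + 3k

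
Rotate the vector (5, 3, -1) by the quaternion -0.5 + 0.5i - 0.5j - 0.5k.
(-3, -1, -5)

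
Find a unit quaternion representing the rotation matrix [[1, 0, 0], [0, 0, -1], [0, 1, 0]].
0.7071 + 0.7071i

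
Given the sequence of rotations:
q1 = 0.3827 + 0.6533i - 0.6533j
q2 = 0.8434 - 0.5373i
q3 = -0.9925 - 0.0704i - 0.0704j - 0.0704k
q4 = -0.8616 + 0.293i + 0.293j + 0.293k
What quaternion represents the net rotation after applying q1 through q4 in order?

q2 · q1 = 0.6738 + 0.3454i - 0.551j + 0.351k
q3 · q2 · q1 = -0.6585 - 0.4537i + 0.4998j - 0.3327k
q4 · q3 · q2 · q1 = 0.6513 - 0.046i - 0.659j + 0.3731k
0.6513 - 0.046i - 0.659j + 0.3731k


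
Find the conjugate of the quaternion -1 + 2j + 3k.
-1 - 2j - 3k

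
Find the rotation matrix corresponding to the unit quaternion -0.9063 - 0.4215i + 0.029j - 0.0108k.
[[0.9981, -0.044, -0.0435], [-0.0049, 0.6444, -0.7646], [0.0617, 0.7634, 0.643]]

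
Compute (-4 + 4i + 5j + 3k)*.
-4 - 4i - 5j - 3k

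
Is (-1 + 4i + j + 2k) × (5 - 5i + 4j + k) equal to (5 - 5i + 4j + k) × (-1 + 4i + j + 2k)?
No: pq = 9 + 18i - 13j + 30k ≠ 9 + 32i + 15j - 12k = qp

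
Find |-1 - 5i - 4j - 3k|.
√51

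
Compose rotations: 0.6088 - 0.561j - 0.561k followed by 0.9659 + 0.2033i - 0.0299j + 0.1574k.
0.6596 + 0.2288i - 0.446j - 0.5601k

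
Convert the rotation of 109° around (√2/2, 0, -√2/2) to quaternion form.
0.5807 + 0.5757i - 0.5757k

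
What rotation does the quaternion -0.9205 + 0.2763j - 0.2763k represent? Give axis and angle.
axis = (0, √2/2, -√2/2), θ = 314°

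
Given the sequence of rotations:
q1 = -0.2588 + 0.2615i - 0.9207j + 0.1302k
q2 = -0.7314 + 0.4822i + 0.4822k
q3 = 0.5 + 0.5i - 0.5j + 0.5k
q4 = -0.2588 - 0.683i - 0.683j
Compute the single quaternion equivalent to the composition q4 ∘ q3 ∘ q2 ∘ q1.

q2 · q1 = 0.0004 + 0.1279i + 0.7367j - 0.664k
q3 · q2 · q1 = 0.6366 + 0.0278i + 0.7641j + 0.1005k
q4 · q3 · q2 · q1 = 0.3761 - 0.5106i - 0.5639j - 0.5289k
0.3761 - 0.5106i - 0.5639j - 0.5289k


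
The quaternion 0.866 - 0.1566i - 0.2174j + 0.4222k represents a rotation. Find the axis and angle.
axis = (-0.3132, -0.4348, 0.8443), θ = π/3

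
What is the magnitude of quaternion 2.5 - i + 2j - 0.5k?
3.391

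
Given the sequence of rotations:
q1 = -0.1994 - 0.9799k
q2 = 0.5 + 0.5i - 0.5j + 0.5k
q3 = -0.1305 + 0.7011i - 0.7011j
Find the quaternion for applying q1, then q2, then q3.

q2 · q1 = 0.3902 + 0.3902i + 0.5897j - 0.5897k
q3 · q2 · q1 = 0.0889 + 0.6361i + 0.0629j + 0.764k
0.0889 + 0.6361i + 0.0629j + 0.764k


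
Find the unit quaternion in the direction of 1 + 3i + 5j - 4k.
0.14 + 0.4201i + 0.7001j - 0.5601k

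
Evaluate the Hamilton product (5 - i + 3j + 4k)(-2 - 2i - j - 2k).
-1 - 10i - 21j - 11k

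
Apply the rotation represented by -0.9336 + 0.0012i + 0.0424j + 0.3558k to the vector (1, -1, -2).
(0.235, -1.476, -1.941)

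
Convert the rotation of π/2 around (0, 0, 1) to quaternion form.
0.7071 + 0.7071k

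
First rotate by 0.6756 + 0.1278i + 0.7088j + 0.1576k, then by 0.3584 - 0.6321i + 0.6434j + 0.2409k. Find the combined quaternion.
-0.1711 - 0.4506i + 0.8191j - 0.311k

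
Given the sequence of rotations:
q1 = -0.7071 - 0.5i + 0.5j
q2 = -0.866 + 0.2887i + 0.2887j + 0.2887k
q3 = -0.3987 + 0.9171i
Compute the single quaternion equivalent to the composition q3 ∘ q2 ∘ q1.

q2 · q1 = 0.6123 + 0.0845i - 0.7815j + 0.0846k
q3 · q2 · q1 = -0.3216 + 0.5279i + 0.234j - 0.7504k
-0.3216 + 0.5279i + 0.234j - 0.7504k


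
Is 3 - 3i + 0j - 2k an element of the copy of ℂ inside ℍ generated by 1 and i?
No. The quaternion 3 - 3i - 2k has j-coefficient y = 0 and k-coefficient z = -2, not both zero, so it does not lie in the complex subalgebra spanned by 1 and i.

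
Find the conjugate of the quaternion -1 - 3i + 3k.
-1 + 3i - 3k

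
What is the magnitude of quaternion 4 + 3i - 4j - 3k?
√50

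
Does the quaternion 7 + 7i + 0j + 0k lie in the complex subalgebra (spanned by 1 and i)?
Yes. The quaternion 7 + 7i has j- and k-coefficients y = z = 0, so it lies in the complex subalgebra spanned by 1 and i.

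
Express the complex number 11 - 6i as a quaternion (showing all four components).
11 - 6i + 0j + 0k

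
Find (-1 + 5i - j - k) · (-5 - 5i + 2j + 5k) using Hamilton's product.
37 - 23i - 17j + 5k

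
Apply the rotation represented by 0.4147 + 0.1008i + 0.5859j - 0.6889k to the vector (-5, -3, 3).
(2.151, -0.498, 6.174)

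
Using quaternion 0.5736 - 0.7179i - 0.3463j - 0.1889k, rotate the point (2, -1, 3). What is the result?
(0.285, 3.526, 1.218)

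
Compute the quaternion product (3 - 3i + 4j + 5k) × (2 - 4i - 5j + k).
9 + 11i - 24j + 44k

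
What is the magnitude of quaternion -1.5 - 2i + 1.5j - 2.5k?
3.841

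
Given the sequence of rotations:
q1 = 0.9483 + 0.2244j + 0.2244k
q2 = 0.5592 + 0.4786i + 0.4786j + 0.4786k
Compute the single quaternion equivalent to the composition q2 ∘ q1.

q2 · q1 = 0.3155 + 0.4539i + 0.4719j + 0.6867k
0.3155 + 0.4539i + 0.4719j + 0.6867k


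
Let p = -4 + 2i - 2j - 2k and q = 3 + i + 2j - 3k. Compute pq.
-16 + 12i - 10j + 12k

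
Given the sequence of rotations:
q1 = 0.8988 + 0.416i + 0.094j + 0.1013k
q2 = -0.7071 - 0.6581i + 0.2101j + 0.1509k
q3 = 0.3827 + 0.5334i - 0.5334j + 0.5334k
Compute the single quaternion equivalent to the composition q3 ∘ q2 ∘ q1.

q2 · q1 = -0.3968 - 0.8786i + 0.2518j - 0.0853k
q3 · q2 · q1 = 0.4966 - 0.6367i - 0.1151j - 0.5786k
0.4966 - 0.6367i - 0.1151j - 0.5786k


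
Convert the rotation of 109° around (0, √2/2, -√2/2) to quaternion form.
0.5807 + 0.5757j - 0.5757k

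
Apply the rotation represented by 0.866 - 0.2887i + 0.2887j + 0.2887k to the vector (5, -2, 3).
(5.666, 2.334, -0.667)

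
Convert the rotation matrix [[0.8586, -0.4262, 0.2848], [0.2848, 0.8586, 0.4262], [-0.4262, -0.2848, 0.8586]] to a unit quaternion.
0.9455 - 0.188i + 0.188j + 0.188k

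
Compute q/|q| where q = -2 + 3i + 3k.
-0.4264 + 0.6396i + 0.6396k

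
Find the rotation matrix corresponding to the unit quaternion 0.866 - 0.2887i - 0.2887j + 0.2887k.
[[0.6666, -0.3333, -0.6667], [0.6667, 0.6666, 0.3333], [0.3333, -0.6667, 0.6666]]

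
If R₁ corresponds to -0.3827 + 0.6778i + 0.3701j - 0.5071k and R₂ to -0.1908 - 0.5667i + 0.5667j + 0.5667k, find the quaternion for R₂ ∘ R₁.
0.5348 - 0.4096i - 0.1908j - 0.714k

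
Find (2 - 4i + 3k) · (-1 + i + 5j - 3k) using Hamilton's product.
11 - 9i + j - 29k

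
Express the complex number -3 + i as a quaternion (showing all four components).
-3 + i + 0j + 0k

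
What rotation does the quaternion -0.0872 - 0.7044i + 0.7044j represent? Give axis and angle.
axis = (-√2/2, √2/2, 0), θ = 190°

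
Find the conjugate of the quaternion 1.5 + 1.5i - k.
1.5 - 1.5i + k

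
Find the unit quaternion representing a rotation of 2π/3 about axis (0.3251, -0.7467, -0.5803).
0.5 + 0.2815i - 0.6467j - 0.5026k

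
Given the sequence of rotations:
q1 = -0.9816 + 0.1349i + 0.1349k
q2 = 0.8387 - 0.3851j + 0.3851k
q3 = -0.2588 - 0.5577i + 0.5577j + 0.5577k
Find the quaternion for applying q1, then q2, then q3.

q2 · q1 = -0.8752 + 0.0612i + 0.43j - 0.2129k
q3 · q2 · q1 = 0.1396 + 0.1137i - 0.684j - 0.7069k
0.1396 + 0.1137i - 0.684j - 0.7069k


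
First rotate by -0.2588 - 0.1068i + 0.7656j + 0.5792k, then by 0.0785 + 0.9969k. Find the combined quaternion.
-0.5977 - 0.7716i - 0.0464j - 0.2125k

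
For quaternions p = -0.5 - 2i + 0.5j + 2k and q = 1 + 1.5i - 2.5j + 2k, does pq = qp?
No: pq = -0.25 + 3.25i + 8.75j + 5.25k ≠ -0.25 - 8.75i - 5.25j - 3.25k = qp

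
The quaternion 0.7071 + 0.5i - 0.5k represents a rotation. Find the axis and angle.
axis = (√2/2, 0, -√2/2), θ = π/2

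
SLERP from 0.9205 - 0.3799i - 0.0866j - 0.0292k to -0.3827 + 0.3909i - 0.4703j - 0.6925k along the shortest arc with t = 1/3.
0.8486 - 0.4445i + 0.125j + 0.2581k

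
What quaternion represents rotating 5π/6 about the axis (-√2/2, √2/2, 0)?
0.2588 - 0.683i + 0.683j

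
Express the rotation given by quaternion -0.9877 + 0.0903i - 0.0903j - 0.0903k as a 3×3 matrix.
[[0.9674, -0.1947, 0.1621], [0.1621, 0.9674, 0.1947], [-0.1947, -0.1621, 0.9674]]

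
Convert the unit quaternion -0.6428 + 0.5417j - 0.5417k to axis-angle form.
axis = (0, √2/2, -√2/2), θ = 260°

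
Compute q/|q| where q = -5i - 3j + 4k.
-0.7071i - 0.4243j + 0.5657k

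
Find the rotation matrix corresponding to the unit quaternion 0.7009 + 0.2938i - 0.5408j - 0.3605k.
[[0.1552, 0.1876, -0.9699], [-0.8231, 0.5674, -0.0219], [0.5463, 0.8018, 0.2424]]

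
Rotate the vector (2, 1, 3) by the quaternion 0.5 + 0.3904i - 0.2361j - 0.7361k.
(-2.271, -2.358, 1.812)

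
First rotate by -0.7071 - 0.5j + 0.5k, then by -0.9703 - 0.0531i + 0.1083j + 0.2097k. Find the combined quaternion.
0.6354 + 0.1965i + 0.4351j - 0.6069k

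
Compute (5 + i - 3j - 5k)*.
5 - i + 3j + 5k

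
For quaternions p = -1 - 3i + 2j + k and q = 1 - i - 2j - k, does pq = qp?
No: pq = 1 - 2i + 10k ≠ 1 - 2i + 8j - 6k = qp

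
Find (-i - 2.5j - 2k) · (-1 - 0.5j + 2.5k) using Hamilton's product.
3.75 - 6.25i + 5j + 2.5k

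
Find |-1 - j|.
√2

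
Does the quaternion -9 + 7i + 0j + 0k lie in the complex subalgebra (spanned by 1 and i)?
Yes. The quaternion -9 + 7i has j- and k-coefficients y = z = 0, so it lies in the complex subalgebra spanned by 1 and i.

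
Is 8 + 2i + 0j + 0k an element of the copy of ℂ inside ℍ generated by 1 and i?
Yes. The quaternion 8 + 2i has j- and k-coefficients y = z = 0, so it lies in the complex subalgebra spanned by 1 and i.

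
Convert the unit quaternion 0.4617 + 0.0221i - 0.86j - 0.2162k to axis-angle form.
axis = (0.0249, -0.9695, -0.2437), θ = 125°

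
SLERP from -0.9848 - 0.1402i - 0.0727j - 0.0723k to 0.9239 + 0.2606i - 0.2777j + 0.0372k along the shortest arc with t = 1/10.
-0.985 - 0.1535i - 0.0373j - 0.0692k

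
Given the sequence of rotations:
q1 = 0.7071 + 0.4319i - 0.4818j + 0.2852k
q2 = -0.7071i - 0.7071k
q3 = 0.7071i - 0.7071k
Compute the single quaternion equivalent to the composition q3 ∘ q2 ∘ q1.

q2 · q1 = 0.5071 - 0.8407i - 0.1037j - 0.1593k
q3 · q2 · q1 = 0.4818 + 0.2852i + 0.7071j - 0.4319k
0.4818 + 0.2852i + 0.7071j - 0.4319k


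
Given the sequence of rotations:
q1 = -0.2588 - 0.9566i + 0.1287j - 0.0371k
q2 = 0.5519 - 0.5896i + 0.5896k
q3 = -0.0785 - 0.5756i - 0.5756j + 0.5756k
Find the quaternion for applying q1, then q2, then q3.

q2 · q1 = -0.685 - 0.4512i - 0.5149j - 0.2489k
q3 · q2 · q1 = -0.359 + 0.8693i + 0.0317j - 0.3381k
-0.359 + 0.8693i + 0.0317j - 0.3381k


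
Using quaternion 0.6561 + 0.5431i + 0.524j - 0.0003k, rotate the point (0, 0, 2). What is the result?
(1.375, -1.426, -0.278)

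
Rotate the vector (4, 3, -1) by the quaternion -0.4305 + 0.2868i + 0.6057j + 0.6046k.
(0.919, -1.359, 4.828)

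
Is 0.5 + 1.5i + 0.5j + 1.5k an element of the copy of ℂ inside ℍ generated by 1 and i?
No. The quaternion 0.5 + 1.5i + 0.5j + 1.5k has j-coefficient y = 0.5 and k-coefficient z = 1.5, not both zero, so it does not lie in the complex subalgebra spanned by 1 and i.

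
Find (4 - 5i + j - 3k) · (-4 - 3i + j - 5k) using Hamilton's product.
-47 + 6i - 16j - 10k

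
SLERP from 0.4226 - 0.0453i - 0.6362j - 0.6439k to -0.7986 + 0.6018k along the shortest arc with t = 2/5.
0.6171 - 0.029i - 0.4066j - 0.673k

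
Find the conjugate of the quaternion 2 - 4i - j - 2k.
2 + 4i + j + 2k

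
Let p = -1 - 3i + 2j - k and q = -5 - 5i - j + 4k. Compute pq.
-4 + 27i + 8j + 14k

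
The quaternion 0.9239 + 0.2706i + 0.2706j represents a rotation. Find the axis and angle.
axis = (√2/2, √2/2, 0), θ = π/4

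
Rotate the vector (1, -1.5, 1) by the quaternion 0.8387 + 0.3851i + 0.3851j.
(0.904, -1.404, -1.208)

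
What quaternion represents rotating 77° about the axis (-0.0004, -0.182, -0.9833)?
0.7826 - 0.0002i - 0.1133j - 0.6121k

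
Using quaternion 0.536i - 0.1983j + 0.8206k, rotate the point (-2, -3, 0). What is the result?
(1.489, 3.189, -0.783)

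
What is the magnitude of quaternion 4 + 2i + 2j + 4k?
√40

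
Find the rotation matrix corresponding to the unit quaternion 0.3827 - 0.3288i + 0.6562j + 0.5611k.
[[-0.4909, -0.861, 0.1333], [-0.0021, 0.1541, 0.9881], [-0.8712, 0.4847, -0.0774]]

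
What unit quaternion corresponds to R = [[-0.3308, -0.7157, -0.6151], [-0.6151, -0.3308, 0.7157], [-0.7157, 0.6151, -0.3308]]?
0.0436 - 0.5768i + 0.5768j + 0.5768k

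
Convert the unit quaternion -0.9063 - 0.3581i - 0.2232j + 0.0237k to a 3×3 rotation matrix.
[[0.8992, 0.2028, 0.3876], [0.1169, 0.7424, -0.6597], [-0.4215, 0.6385, 0.6439]]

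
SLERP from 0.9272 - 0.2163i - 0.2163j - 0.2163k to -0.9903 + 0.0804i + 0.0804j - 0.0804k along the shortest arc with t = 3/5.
0.9803 - 0.137i - 0.137j - 0.0392k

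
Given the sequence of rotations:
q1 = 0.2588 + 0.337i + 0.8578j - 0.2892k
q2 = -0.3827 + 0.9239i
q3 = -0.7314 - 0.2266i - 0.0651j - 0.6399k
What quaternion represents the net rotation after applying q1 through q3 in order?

q2 · q1 = -0.4104 + 0.1101i - 0.0611j + 0.9032k
q3 · q2 · q1 = 0.8991 - 0.0854i + 0.2056j - 0.377k
0.8991 - 0.0854i + 0.2056j - 0.377k


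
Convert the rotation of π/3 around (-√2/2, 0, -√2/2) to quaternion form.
0.866 - 0.3536i - 0.3536k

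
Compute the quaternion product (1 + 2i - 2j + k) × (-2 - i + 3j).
6 - 8i + 6j + 2k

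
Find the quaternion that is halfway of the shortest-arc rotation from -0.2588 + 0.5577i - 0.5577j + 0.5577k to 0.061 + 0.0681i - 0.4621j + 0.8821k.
-0.1051 + 0.3324i - 0.5417j + 0.7648k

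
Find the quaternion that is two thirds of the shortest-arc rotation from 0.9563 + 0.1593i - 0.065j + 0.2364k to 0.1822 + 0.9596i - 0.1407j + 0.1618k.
0.5373 + 0.8023i - 0.1349j + 0.2224k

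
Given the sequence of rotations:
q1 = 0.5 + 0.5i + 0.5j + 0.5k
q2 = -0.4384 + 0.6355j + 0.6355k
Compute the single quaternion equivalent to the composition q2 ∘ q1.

q2 · q1 = -0.8547 - 0.2192i + 0.4163j - 0.2192k
-0.8547 - 0.2192i + 0.4163j - 0.2192k


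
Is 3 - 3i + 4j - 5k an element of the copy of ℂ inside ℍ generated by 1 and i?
No. The quaternion 3 - 3i + 4j - 5k has j-coefficient y = 4 and k-coefficient z = -5, not both zero, so it does not lie in the complex subalgebra spanned by 1 and i.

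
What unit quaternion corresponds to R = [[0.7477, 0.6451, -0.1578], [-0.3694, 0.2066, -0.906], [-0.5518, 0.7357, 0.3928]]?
0.766 + 0.5358i + 0.1286j - 0.3311k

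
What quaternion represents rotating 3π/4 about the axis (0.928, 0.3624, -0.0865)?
0.3827 + 0.8574i + 0.3348j - 0.0799k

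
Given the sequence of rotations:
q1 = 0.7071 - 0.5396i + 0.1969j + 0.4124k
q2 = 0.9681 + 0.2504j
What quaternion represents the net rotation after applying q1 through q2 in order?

q2 · q1 = 0.6352 - 0.4191i + 0.3677j + 0.5344k
0.6352 - 0.4191i + 0.3677j + 0.5344k


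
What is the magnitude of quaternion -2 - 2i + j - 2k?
√13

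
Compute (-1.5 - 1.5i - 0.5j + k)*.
-1.5 + 1.5i + 0.5j - k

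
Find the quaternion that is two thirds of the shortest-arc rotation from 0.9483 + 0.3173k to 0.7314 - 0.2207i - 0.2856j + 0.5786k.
0.8274 - 0.1506i - 0.1949j + 0.5047k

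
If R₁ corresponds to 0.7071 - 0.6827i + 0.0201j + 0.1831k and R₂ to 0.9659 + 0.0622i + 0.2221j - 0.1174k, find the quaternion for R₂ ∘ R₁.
0.7425 - 0.5724i + 0.2452j + 0.2467k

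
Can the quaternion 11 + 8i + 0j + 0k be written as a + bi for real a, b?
Yes. The quaternion 11 + 8i has j- and k-coefficients y = z = 0, so it lies in the complex subalgebra spanned by 1 and i.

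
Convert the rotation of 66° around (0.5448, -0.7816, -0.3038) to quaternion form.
0.8387 + 0.2967i - 0.4257j - 0.1655k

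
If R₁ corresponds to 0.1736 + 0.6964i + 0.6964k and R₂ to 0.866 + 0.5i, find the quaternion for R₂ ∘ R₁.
-0.1979 + 0.6899i - 0.3482j + 0.6031k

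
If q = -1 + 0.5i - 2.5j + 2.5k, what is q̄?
-1 - 0.5i + 2.5j - 2.5k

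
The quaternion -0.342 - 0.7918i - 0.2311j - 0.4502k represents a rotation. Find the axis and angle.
axis = (-0.8426, -0.2459, -0.4791), θ = 220°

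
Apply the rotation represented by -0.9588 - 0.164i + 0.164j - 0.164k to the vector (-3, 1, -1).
(-2.785, 0.479, -1.737)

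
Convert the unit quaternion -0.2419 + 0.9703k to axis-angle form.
axis = (0, 0, 1), θ = 208°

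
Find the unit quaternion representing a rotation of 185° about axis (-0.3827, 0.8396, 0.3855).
-0.0436 - 0.3823i + 0.8388j + 0.3851k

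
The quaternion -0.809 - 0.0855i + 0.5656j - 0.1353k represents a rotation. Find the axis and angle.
axis = (-0.1455, 0.9622, -0.2302), θ = 288°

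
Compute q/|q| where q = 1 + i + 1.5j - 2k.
0.3482 + 0.3482i + 0.5222j - 0.6963k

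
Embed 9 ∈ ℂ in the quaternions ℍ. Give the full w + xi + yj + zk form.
9 + 0i + 0j + 0k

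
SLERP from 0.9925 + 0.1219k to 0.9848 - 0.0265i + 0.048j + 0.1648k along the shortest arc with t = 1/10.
0.992 - 0.0027i + 0.0048j + 0.1262k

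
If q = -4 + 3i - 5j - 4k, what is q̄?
-4 - 3i + 5j + 4k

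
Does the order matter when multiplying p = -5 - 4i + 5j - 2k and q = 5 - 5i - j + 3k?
Yes: pq = -34 + 18i + 52j + 4k ≠ -34 - 8i + 8j - 54k = qp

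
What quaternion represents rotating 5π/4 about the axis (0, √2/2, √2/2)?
-0.3827 + 0.6533j + 0.6533k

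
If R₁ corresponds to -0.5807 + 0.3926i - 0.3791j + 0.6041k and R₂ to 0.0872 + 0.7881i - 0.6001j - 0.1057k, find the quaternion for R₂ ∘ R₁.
-0.5237 - 0.826i - 0.2022j + 0.0509k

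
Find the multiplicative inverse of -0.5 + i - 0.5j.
-0.3333 - 0.6667i + 0.3333j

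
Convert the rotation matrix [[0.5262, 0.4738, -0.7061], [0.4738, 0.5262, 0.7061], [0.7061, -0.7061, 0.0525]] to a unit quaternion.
0.7254 - 0.4867i - 0.4867j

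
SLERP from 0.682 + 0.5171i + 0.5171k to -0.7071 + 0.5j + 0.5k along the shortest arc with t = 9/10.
0.7728 + 0.0712i - 0.4801j - 0.4089k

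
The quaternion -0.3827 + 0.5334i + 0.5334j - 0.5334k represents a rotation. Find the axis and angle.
axis = (√3/3, √3/3, -√3/3), θ = 5π/4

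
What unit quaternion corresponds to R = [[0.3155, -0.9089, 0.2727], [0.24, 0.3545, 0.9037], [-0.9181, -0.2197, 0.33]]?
0.7071 - 0.3972i + 0.421j + 0.4062k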